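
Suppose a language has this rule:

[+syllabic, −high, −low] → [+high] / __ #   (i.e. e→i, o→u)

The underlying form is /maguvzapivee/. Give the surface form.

Scanning /maguvzapivee/: /e/ at position 11 is not in the conditioning environment; /e/ is a mid vowel in word-final position, so it raises to [i].
Result: [maguvzapivei].

maguvzapivei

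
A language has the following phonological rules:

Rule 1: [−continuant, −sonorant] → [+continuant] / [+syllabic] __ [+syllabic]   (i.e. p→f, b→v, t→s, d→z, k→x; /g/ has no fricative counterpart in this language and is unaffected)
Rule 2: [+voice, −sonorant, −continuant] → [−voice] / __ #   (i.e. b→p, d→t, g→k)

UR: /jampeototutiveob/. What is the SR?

jampeososusiveop

Rule 1 (intervocalic spirantization): /t/ is a stop between vowels /o/ and /o/, so it spirantizes to the fricative [s]. /t/ is a stop between vowels /o/ and /u/, so it spirantizes to the fricative [s]. /t/ is a stop between vowels /u/ and /i/, so it spirantizes to the fricative [s]. /jampeototutiveob/ → jampeososusiveob.
Rule 2 (final devoicing): /b/ is a voiced stop in word-final position, so it devoices to [p]. /jampeososusiveob/ → jampeososusiveop.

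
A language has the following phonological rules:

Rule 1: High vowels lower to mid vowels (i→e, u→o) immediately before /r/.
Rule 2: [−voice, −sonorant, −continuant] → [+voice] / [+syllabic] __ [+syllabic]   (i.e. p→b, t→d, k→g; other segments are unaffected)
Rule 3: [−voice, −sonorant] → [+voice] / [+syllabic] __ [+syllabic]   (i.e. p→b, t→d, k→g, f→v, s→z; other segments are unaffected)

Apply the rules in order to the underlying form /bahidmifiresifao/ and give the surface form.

bahidmiverezivao

Rule 1 (pre-rhotic lowering): /i/ is a high vowel immediately before /r/, so it lowers to [e]. /bahidmifiresifao/ → bahidmiferesifao.
Rule 2 (intervocalic voicing): no segment meets the environment; /bahidmiferesifao/ is unchanged.
Rule 3 (intervocalic voicing): /f/ is a voiceless obstruent between vowels /i/ and /e/, so it voices to [v]. /s/ is a voiceless obstruent between vowels /e/ and /i/, so it voices to [z]. /f/ is a voiceless obstruent between vowels /i/ and /a/, so it voices to [v]. /bahidmiferesifao/ → bahidmiverezivao.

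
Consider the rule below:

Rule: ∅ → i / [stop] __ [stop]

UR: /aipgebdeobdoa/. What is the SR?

/p/ and /g/ form a stop–stop cluster, so [i] is inserted between them.
/b/ and /d/ form a stop–stop cluster, so [i] is inserted between them.
/b/ and /d/ form a stop–stop cluster, so [i] is inserted between them.
Surface form: [aipigebideobidoa].

aipigebideobidoa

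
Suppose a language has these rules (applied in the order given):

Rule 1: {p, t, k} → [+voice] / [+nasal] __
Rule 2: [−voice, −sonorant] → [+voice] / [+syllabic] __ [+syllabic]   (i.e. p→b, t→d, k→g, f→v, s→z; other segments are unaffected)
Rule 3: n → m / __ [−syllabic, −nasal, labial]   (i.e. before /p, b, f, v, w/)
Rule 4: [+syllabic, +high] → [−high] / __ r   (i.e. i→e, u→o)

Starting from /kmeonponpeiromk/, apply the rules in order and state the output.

kmeombombeeromg

Rule 1 (post-nasal voicing): /p/ is a voiceless stop immediately after the nasal /n/, so it voices to [b]. /p/ is a voiceless stop immediately after the nasal /n/, so it voices to [b]. /k/ is a voiceless stop immediately after the nasal /m/, so it voices to [g]. /kmeonponpeiromk/ → kmeonbonbeiromg.
Rule 2 (intervocalic voicing): no segment meets the environment; /kmeonbonbeiromg/ is unchanged.
Rule 3 (nasal place assimilation): /n/ precedes the labial consonant /b/, so it assimilates in place to [m]. /n/ precedes the labial consonant /b/, so it assimilates in place to [m]. /kmeonbonbeiromg/ → kmeombombeiromg.
Rule 4 (pre-rhotic lowering): /i/ is a high vowel immediately before /r/, so it lowers to [e]. /kmeombombeiromg/ → kmeombombeeromg.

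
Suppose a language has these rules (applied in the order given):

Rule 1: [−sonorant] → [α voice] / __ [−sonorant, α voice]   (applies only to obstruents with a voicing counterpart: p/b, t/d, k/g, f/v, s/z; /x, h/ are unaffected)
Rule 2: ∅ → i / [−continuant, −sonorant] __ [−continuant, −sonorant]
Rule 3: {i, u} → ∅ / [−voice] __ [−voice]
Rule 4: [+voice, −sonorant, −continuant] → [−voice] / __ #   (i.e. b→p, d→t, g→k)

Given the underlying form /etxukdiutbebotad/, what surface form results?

etxugidiudibebotat

Rule 1 (regressive voicing assimilation): /k/ precedes the voiced obstruent /d/, so it voices to [g] by assimilation. /t/ precedes the voiced obstruent /b/, so it voices to [d] by assimilation. /etxukdiutbebotad/ → etxugdiudbebotad.
Rule 2 (stop-cluster i-epenthesis): /g/ and /d/ form a stop–stop cluster, so [i] is inserted between them. /d/ and /b/ form a stop–stop cluster, so [i] is inserted between them. /etxugdiudbebotad/ → etxugidiudibebotad.
Rule 3 (high vowel syncope): no segment meets the environment; /etxugidiudibebotad/ is unchanged.
Rule 4 (final devoicing): /d/ is a voiced stop in word-final position, so it devoices to [t]. /etxugidiudibebotad/ → etxugidiudibebotat.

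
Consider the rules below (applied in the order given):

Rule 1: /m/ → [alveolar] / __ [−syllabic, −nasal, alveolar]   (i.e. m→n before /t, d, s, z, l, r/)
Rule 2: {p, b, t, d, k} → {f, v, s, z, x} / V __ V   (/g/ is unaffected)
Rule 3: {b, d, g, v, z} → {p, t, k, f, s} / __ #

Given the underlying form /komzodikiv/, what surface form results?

Rule 1 (nasal place assimilation): /m/ precedes the alveolar consonant /z/, so it assimilates in place to [n]. /komzodikiv/ → konzodikiv.
Rule 2 (intervocalic spirantization): /d/ is a stop between vowels /o/ and /i/, so it spirantizes to the fricative [z]. /k/ is a stop between vowels /i/ and /i/, so it spirantizes to the fricative [x]. /konzodikiv/ → konzozixiv.
Rule 3 (final devoicing): /v/ is a voiced obstruent in word-final position, so it devoices to [f]. /konzozixiv/ → konzozixif.

konzozixif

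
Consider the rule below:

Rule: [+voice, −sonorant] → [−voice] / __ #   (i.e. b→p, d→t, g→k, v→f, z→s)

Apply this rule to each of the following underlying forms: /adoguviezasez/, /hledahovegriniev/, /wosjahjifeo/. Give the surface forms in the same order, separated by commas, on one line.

adoguviezases, hledahovegrinief, wosjahjifeo

/adoguviezasez/: /z/ is a voiced obstruent in word-final position, so it devoices to [s]. → [adoguviezases].
/hledahovegriniev/: /v/ is a voiced obstruent in word-final position, so it devoices to [f]. → [hledahovegrinief].
/wosjahjifeo/: the rule's environment is not met; surfaces unchanged as [wosjahjifeo].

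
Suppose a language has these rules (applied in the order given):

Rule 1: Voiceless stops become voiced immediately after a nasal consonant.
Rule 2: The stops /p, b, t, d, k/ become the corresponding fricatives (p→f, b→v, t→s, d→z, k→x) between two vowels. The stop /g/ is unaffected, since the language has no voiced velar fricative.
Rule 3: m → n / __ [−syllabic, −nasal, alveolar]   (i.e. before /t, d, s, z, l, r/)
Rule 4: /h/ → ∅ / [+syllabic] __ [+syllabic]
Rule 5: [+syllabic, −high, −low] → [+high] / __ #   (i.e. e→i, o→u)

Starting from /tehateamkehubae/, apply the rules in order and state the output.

teaseamgeuvai

Rule 1 (post-nasal voicing): /k/ is a voiceless stop immediately after the nasal /m/, so it voices to [g]. /tehateamkehubae/ → tehateamgehubae.
Rule 2 (intervocalic spirantization): /t/ is a stop between vowels /a/ and /e/, so it spirantizes to the fricative [s]. /b/ is a stop between vowels /u/ and /a/, so it spirantizes to the fricative [v]. /tehateamgehubae/ → tehaseamgehuvae.
Rule 3 (nasal place assimilation): no segment meets the environment; /tehaseamgehuvae/ is unchanged.
Rule 4 (intervocalic h-deletion): /h/ occurs between vowels /e/ and /a/, so it deletes. /h/ occurs between vowels /e/ and /u/, so it deletes. /tehaseamgehuvae/ → teaseamgeuvae.
Rule 5 (final vowel raising): /e/ is a mid vowel in word-final position, so it raises to [i]. /teaseamgeuvae/ → teaseamgeuvai.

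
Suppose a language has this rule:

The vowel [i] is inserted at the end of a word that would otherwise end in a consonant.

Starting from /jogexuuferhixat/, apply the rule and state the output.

the form ends in the consonant /t/, so [i] is inserted word-finally.
Surface form: [jogexuuferhixati].

jogexuuferhixati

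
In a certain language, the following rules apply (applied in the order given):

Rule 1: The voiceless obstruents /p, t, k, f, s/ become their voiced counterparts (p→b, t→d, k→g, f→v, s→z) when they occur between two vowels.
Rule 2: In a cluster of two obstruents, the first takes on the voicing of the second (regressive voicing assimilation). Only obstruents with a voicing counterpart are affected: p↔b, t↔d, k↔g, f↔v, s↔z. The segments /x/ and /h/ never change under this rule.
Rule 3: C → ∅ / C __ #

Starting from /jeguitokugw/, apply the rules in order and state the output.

jeguidogug

Rule 1 (intervocalic voicing): /t/ is a voiceless obstruent between vowels /i/ and /o/, so it voices to [d]. /k/ is a voiceless obstruent between vowels /o/ and /u/, so it voices to [g]. /jeguitokugw/ → jeguidogugw.
Rule 2 (regressive voicing assimilation): no segment meets the environment; /jeguidogugw/ is unchanged.
Rule 3 (final cluster simplification): /w/ is the second consonant of a word-final cluster /gw/, so it deletes. /jeguidogugw/ → jeguidogug.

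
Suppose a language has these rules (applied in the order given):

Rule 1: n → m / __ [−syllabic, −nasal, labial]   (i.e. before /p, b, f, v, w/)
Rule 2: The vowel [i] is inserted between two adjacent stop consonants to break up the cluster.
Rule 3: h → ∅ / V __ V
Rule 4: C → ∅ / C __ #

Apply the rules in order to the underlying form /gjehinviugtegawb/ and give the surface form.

gjeimviugitegaw

Rule 1 (nasal place assimilation): /n/ precedes the labial consonant /v/, so it assimilates in place to [m]. /gjehinviugtegawb/ → gjehimviugtegawb.
Rule 2 (stop-cluster i-epenthesis): /g/ and /t/ form a stop–stop cluster, so [i] is inserted between them. /gjehimviugtegawb/ → gjehimviugitegawb.
Rule 3 (intervocalic h-deletion): /h/ occurs between vowels /e/ and /i/, so it deletes. /gjehimviugitegawb/ → gjeimviugitegawb.
Rule 4 (final cluster simplification): /b/ is the second consonant of a word-final cluster /wb/, so it deletes. /gjeimviugitegawb/ → gjeimviugitegaw.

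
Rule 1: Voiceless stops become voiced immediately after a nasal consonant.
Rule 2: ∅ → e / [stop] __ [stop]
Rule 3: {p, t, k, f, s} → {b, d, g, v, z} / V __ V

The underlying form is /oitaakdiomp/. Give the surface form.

Rule 1 (post-nasal voicing): /p/ is a voiceless stop immediately after the nasal /m/, so it voices to [b]. /oitaakdiomp/ → oitaakdiomb.
Rule 2 (stop-cluster e-epenthesis): /k/ and /d/ form a stop–stop cluster, so [e] is inserted between them. /oitaakdiomb/ → oitaakediomb.
Rule 3 (intervocalic voicing): /t/ is a voiceless obstruent between vowels /i/ and /a/, so it voices to [d]. /k/ is a voiceless obstruent between vowels /a/ and /e/, so it voices to [g]. /oitaakediomb/ → oidaagediomb.

oidaagediomb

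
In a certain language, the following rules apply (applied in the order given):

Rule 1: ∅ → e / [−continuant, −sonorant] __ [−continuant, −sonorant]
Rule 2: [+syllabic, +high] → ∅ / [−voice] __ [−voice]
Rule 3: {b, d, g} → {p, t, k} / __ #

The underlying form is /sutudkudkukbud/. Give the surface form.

studekudekkebut

Rule 1 (stop-cluster e-epenthesis): /d/ and /k/ form a stop–stop cluster, so [e] is inserted between them. /d/ and /k/ form a stop–stop cluster, so [e] is inserted between them. /k/ and /b/ form a stop–stop cluster, so [e] is inserted between them. /sutudkudkukbud/ → sutudekudekukebud.
Rule 2 (high vowel syncope): /u/ is a high vowel flanked by voiceless consonants /s/ and /t/, so it deletes. /u/ is a high vowel flanked by voiceless consonants /k/ and /k/, so it deletes. /sutudekudekukebud/ → studekudekkebud.
Rule 3 (final devoicing): /d/ is a voiced stop in word-final position, so it devoices to [t]. /studekudekkebud/ → studekudekkebut.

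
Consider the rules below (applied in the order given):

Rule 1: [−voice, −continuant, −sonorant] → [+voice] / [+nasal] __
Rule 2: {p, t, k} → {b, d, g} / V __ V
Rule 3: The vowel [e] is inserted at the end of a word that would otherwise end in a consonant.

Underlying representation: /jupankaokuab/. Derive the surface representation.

jubangaoguabe

Rule 1 (post-nasal voicing): /k/ is a voiceless stop immediately after the nasal /n/, so it voices to [g]. /jupankaokuab/ → jupangaokuab.
Rule 2 (intervocalic voicing): /p/ is a voiceless stop between vowels /u/ and /a/, so it voices to [b]. /k/ is a voiceless stop between vowels /o/ and /u/, so it voices to [g]. /jupangaokuab/ → jubangaoguab.
Rule 3 (final e-epenthesis): the form ends in the consonant /b/, so [e] is inserted word-finally. /jubangaoguab/ → jubangaoguabe.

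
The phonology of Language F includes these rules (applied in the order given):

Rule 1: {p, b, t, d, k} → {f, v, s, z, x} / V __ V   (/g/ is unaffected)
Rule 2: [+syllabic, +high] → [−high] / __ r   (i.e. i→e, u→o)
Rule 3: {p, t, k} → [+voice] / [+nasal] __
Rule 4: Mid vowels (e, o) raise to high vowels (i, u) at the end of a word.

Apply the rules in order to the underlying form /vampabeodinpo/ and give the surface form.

Rule 1 (intervocalic spirantization): /b/ is a stop between vowels /a/ and /e/, so it spirantizes to the fricative [v]. /d/ is a stop between vowels /o/ and /i/, so it spirantizes to the fricative [z]. /vampabeodinpo/ → vampaveozinpo.
Rule 2 (pre-rhotic lowering): no segment meets the environment; /vampaveozinpo/ is unchanged.
Rule 3 (post-nasal voicing): /p/ is a voiceless stop immediately after the nasal /m/, so it voices to [b]. /p/ is a voiceless stop immediately after the nasal /n/, so it voices to [b]. /vampaveozinpo/ → vambaveozinbo.
Rule 4 (final vowel raising): /o/ is a mid vowel in word-final position, so it raises to [u]. /vambaveozinbo/ → vambaveozinbu.

vambaveozinbu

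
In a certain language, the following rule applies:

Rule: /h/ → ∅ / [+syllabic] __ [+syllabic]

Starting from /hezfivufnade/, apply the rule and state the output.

No segment of /hezfivufnade/ meets the structural description of the rule, so the form surfaces unchanged.

hezfivufnade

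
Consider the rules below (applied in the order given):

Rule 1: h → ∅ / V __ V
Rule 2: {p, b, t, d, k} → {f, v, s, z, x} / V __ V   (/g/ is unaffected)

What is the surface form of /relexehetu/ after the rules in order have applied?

relexeesu

Rule 1 (intervocalic h-deletion): /h/ occurs between vowels /e/ and /e/, so it deletes. /relexehetu/ → relexeetu.
Rule 2 (intervocalic spirantization): /t/ is a stop between vowels /e/ and /u/, so it spirantizes to the fricative [s]. /relexeetu/ → relexeesu.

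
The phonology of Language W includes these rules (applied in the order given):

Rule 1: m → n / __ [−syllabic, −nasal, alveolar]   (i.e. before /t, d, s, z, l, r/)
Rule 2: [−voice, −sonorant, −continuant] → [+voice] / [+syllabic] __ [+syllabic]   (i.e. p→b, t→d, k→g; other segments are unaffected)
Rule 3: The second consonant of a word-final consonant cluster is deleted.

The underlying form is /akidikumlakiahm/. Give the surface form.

agidigunlagiah

Rule 1 (nasal place assimilation): /m/ precedes the alveolar consonant /l/, so it assimilates in place to [n]. /akidikumlakiahm/ → akidikunlakiahm.
Rule 2 (intervocalic voicing): /k/ is a voiceless stop between vowels /a/ and /i/, so it voices to [g]. /k/ is a voiceless stop between vowels /i/ and /u/, so it voices to [g]. /k/ is a voiceless stop between vowels /a/ and /i/, so it voices to [g]. /akidikunlakiahm/ → agidigunlagiahm.
Rule 3 (final cluster simplification): /m/ is the second consonant of a word-final cluster /hm/, so it deletes. /agidigunlagiahm/ → agidigunlagiah.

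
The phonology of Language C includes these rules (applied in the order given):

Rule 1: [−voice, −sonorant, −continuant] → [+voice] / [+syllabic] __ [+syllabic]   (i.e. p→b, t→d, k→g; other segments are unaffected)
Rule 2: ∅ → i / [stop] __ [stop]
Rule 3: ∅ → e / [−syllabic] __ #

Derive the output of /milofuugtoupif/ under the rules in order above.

Rule 1 (intervocalic voicing): /p/ is a voiceless stop between vowels /u/ and /i/, so it voices to [b]. /milofuugtoupif/ → milofuugtoubif.
Rule 2 (stop-cluster i-epenthesis): /g/ and /t/ form a stop–stop cluster, so [i] is inserted between them. /milofuugtoubif/ → milofuugitoubif.
Rule 3 (final e-epenthesis): the form ends in the consonant /f/, so [e] is inserted word-finally. /milofuugitoubif/ → milofuugitoubife.

milofuugitoubife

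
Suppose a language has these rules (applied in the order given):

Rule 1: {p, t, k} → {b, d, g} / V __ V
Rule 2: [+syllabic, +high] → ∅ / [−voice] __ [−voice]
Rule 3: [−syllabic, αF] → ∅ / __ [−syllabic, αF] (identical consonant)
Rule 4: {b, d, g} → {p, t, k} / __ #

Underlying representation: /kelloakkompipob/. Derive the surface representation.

Rule 1 (intervocalic voicing): /p/ is a voiceless stop between vowels /i/ and /o/, so it voices to [b]. /kelloakkompipob/ → kelloakkompibob.
Rule 2 (high vowel syncope): no segment meets the environment; /kelloakkompibob/ is unchanged.
Rule 3 (degemination): /ll/ is a geminate; the first /l/ deletes. /kk/ is a geminate; the first /k/ deletes. /kelloakkompibob/ → keloakompibob.
Rule 4 (final devoicing): /b/ is a voiced stop in word-final position, so it devoices to [p]. /keloakompibob/ → keloakompibop.

keloakompibop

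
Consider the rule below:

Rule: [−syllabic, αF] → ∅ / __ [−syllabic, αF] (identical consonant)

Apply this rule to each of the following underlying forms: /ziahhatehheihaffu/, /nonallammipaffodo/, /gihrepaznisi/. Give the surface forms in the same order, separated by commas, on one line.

ziahateheihafu, nonalamipafodo, gihrepaznisi

/ziahhatehheihaffu/: /hh/ is a geminate; the first /h/ deletes. /hh/ is a geminate; the first /h/ deletes. /ff/ is a geminate; the first /f/ deletes. → [ziahateheihafu].
/nonallammipaffodo/: /ll/ is a geminate; the first /l/ deletes. /mm/ is a geminate; the first /m/ deletes. /ff/ is a geminate; the first /f/ deletes. → [nonalamipafodo].
/gihrepaznisi/: the rule's environment is not met; surfaces unchanged as [gihrepaznisi].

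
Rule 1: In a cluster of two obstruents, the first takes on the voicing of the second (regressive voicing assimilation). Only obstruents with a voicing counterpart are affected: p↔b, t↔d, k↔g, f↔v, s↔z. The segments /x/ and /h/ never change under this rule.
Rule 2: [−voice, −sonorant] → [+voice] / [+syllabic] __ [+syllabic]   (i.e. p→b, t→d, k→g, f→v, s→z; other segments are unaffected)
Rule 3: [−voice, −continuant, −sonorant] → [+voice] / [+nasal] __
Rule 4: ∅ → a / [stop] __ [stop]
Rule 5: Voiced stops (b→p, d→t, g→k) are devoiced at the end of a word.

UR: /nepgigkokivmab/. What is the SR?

nebagikakogivmap

Rule 1 (regressive voicing assimilation): /p/ precedes the voiced obstruent /g/, so it voices to [b] by assimilation. /g/ precedes the voiceless obstruent /k/, so it devoices to [k] by assimilation. /nepgigkokivmab/ → nebgikkokivmab.
Rule 2 (intervocalic voicing): /k/ is a voiceless obstruent between vowels /o/ and /i/, so it voices to [g]. /nebgikkokivmab/ → nebgikkogivmab.
Rule 3 (post-nasal voicing): no segment meets the environment; /nebgikkogivmab/ is unchanged.
Rule 4 (stop-cluster a-epenthesis): /b/ and /g/ form a stop–stop cluster, so [a] is inserted between them. /k/ and /k/ form a stop–stop cluster, so [a] is inserted between them. /nebgikkogivmab/ → nebagikakogivmab.
Rule 5 (final devoicing): /b/ is a voiced stop in word-final position, so it devoices to [p]. /nebagikakogivmab/ → nebagikakogivmap.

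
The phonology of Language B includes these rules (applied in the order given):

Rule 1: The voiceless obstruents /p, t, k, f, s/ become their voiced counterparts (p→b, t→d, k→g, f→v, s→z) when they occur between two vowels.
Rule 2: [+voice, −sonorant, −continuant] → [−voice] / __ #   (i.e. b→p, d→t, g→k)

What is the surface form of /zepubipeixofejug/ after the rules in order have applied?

Rule 1 (intervocalic voicing): /p/ is a voiceless obstruent between vowels /e/ and /u/, so it voices to [b]. /p/ is a voiceless obstruent between vowels /i/ and /e/, so it voices to [b]. /f/ is a voiceless obstruent between vowels /o/ and /e/, so it voices to [v]. /zepubipeixofejug/ → zebubibeixovejug.
Rule 2 (final devoicing): /g/ is a voiced stop in word-final position, so it devoices to [k]. /zebubibeixovejug/ → zebubibeixovejuk.

zebubibeixovejuk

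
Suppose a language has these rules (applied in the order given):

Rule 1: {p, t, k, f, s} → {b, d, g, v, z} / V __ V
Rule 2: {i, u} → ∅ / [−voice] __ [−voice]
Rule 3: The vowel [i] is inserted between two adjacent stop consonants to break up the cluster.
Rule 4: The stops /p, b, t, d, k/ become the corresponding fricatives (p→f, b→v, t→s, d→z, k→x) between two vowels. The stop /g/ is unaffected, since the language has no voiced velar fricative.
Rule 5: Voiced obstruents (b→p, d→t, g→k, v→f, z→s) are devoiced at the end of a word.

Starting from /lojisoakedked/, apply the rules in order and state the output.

Rule 1 (intervocalic voicing): /s/ is a voiceless obstruent between vowels /i/ and /o/, so it voices to [z]. /k/ is a voiceless obstruent between vowels /a/ and /e/, so it voices to [g]. /lojisoakedked/ → lojizoagedked.
Rule 2 (high vowel syncope): no segment meets the environment; /lojizoagedked/ is unchanged.
Rule 3 (stop-cluster i-epenthesis): /d/ and /k/ form a stop–stop cluster, so [i] is inserted between them. /lojizoagedked/ → lojizoagediked.
Rule 4 (intervocalic spirantization): /d/ is a stop between vowels /e/ and /i/, so it spirantizes to the fricative [z]. /k/ is a stop between vowels /i/ and /e/, so it spirantizes to the fricative [x]. /lojizoagediked/ → lojizoagezixed.
Rule 5 (final devoicing): /d/ is a voiced obstruent in word-final position, so it devoices to [t]. /lojizoagezixed/ → lojizoagezixet.

lojizoagezixet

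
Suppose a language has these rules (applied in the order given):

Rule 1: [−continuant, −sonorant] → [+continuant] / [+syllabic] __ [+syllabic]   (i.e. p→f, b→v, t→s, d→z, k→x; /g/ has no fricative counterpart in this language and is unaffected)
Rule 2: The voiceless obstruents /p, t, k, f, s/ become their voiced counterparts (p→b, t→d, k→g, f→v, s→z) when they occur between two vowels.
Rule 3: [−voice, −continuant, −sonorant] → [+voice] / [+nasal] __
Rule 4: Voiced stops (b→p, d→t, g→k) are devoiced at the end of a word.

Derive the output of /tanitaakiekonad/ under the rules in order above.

tanizaaxiexonat

Rule 1 (intervocalic spirantization): /t/ is a stop between vowels /i/ and /a/, so it spirantizes to the fricative [s]. /k/ is a stop between vowels /a/ and /i/, so it spirantizes to the fricative [x]. /k/ is a stop between vowels /e/ and /o/, so it spirantizes to the fricative [x]. /tanitaakiekonad/ → tanisaaxiexonad.
Rule 2 (intervocalic voicing): /s/ is a voiceless obstruent between vowels /i/ and /a/, so it voices to [z]. /tanisaaxiexonad/ → tanizaaxiexonad.
Rule 3 (post-nasal voicing): no segment meets the environment; /tanizaaxiexonad/ is unchanged.
Rule 4 (final devoicing): /d/ is a voiced stop in word-final position, so it devoices to [t]. /tanizaaxiexonad/ → tanizaaxiexonat.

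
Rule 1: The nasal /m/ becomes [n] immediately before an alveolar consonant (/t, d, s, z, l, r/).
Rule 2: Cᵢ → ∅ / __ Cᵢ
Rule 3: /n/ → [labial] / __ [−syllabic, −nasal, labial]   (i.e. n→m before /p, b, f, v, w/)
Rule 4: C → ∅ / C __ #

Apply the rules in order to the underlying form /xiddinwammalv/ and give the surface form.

Rule 1 (nasal place assimilation): no segment meets the environment; /xiddinwammalv/ is unchanged.
Rule 2 (degemination): /dd/ is a geminate; the first /d/ deletes. /mm/ is a geminate; the first /m/ deletes. /xiddinwammalv/ → xidinwamalv.
Rule 3 (nasal place assimilation): /n/ precedes the labial consonant /w/, so it assimilates in place to [m]. /xidinwamalv/ → xidimwamalv.
Rule 4 (final cluster simplification): /v/ is the second consonant of a word-final cluster /lv/, so it deletes. /xidimwamalv/ → xidimwamal.

xidimwamal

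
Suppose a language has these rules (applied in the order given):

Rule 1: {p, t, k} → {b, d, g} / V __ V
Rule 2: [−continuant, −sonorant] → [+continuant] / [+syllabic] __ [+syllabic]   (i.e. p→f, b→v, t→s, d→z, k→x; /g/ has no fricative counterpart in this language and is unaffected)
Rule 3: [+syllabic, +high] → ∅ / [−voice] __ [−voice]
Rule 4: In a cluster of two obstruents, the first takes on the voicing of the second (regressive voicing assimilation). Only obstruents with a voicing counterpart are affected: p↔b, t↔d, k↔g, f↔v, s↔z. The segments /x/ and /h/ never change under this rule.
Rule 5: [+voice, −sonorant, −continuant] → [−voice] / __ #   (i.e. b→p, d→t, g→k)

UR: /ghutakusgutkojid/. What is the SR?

khuzaguzgutkojit

Rule 1 (intervocalic voicing): /t/ is a voiceless stop between vowels /u/ and /a/, so it voices to [d]. /k/ is a voiceless stop between vowels /a/ and /u/, so it voices to [g]. /ghutakusgutkojid/ → ghudagusgutkojid.
Rule 2 (intervocalic spirantization): /d/ is a stop between vowels /u/ and /a/, so it spirantizes to the fricative [z]. /ghudagusgutkojid/ → ghuzagusgutkojid.
Rule 3 (high vowel syncope): no segment meets the environment; /ghuzagusgutkojid/ is unchanged.
Rule 4 (regressive voicing assimilation): /g/ precedes the voiceless obstruent /h/, so it devoices to [k] by assimilation. /s/ precedes the voiced obstruent /g/, so it voices to [z] by assimilation. /ghuzagusgutkojid/ → khuzaguzgutkojid.
Rule 5 (final devoicing): /d/ is a voiced stop in word-final position, so it devoices to [t]. /khuzaguzgutkojid/ → khuzaguzgutkojit.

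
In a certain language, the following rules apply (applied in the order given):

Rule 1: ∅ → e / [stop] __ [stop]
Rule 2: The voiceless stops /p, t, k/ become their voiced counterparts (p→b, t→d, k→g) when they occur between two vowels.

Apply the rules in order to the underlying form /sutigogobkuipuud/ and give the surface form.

sudigogobeguibuud

Rule 1 (stop-cluster e-epenthesis): /b/ and /k/ form a stop–stop cluster, so [e] is inserted between them. /sutigogobkuipuud/ → sutigogobekuipuud.
Rule 2 (intervocalic voicing): /t/ is a voiceless stop between vowels /u/ and /i/, so it voices to [d]. /k/ is a voiceless stop between vowels /e/ and /u/, so it voices to [g]. /p/ is a voiceless stop between vowels /i/ and /u/, so it voices to [b]. /sutigogobekuipuud/ → sudigogobeguibuud.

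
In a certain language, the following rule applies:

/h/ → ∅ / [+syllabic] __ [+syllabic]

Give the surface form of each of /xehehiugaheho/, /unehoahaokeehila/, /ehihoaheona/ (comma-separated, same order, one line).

xeeiugaeo, uneoaaokeeila, eioaeona

/xehehiugaheho/: /h/ occurs between vowels /e/ and /e/, so it deletes. /h/ occurs between vowels /e/ and /i/, so it deletes. /h/ occurs between vowels /a/ and /e/, so it deletes. /h/ occurs between vowels /e/ and /o/, so it deletes. → [xeeiugaeo].
/unehoahaokeehila/: /h/ occurs between vowels /e/ and /o/, so it deletes. /h/ occurs between vowels /a/ and /a/, so it deletes. /h/ occurs between vowels /e/ and /i/, so it deletes. → [uneoaaokeeila].
/ehihoaheona/: /h/ occurs between vowels /e/ and /i/, so it deletes. /h/ occurs between vowels /i/ and /o/, so it deletes. /h/ occurs between vowels /a/ and /e/, so it deletes. → [eioaeona].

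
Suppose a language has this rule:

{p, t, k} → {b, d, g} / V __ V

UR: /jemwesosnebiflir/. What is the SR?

jemwesosnebiflir

No segment of /jemwesosnebiflir/ meets the structural description of the rule, so the form surfaces unchanged.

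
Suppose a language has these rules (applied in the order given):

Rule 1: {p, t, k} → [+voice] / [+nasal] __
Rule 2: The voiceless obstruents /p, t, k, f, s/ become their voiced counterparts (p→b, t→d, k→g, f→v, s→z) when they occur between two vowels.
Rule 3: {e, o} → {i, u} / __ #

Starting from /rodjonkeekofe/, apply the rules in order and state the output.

Rule 1 (post-nasal voicing): /k/ is a voiceless stop immediately after the nasal /n/, so it voices to [g]. /rodjonkeekofe/ → rodjongeekofe.
Rule 2 (intervocalic voicing): /k/ is a voiceless obstruent between vowels /e/ and /o/, so it voices to [g]. /f/ is a voiceless obstruent between vowels /o/ and /e/, so it voices to [v]. /rodjongeekofe/ → rodjongeegove.
Rule 3 (final vowel raising): /e/ is a mid vowel in word-final position, so it raises to [i]. /rodjongeegove/ → rodjongeegovi.

rodjongeegovi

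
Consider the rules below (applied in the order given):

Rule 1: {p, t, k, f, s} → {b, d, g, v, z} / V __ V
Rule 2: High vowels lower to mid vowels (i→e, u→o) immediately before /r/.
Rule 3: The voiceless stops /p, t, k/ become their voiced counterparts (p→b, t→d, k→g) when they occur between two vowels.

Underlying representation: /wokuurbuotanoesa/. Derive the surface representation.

woguorbuodanoeza

Rule 1 (intervocalic voicing): /k/ is a voiceless obstruent between vowels /o/ and /u/, so it voices to [g]. /t/ is a voiceless obstruent between vowels /o/ and /a/, so it voices to [d]. /s/ is a voiceless obstruent between vowels /e/ and /a/, so it voices to [z]. /wokuurbuotanoesa/ → woguurbuodanoeza.
Rule 2 (pre-rhotic lowering): /u/ is a high vowel immediately before /r/, so it lowers to [o]. /woguurbuodanoeza/ → woguorbuodanoeza.
Rule 3 (intervocalic voicing): no segment meets the environment; /woguorbuodanoeza/ is unchanged.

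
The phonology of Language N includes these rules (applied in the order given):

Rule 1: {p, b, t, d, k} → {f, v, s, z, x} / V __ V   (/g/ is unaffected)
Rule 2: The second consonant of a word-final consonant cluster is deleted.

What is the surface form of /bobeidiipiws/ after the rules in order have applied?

Rule 1 (intervocalic spirantization): /b/ is a stop between vowels /o/ and /e/, so it spirantizes to the fricative [v]. /d/ is a stop between vowels /i/ and /i/, so it spirantizes to the fricative [z]. /p/ is a stop between vowels /i/ and /i/, so it spirantizes to the fricative [f]. /bobeidiipiws/ → boveiziifiws.
Rule 2 (final cluster simplification): /s/ is the second consonant of a word-final cluster /ws/, so it deletes. /boveiziifiws/ → boveiziifiw.

boveiziifiw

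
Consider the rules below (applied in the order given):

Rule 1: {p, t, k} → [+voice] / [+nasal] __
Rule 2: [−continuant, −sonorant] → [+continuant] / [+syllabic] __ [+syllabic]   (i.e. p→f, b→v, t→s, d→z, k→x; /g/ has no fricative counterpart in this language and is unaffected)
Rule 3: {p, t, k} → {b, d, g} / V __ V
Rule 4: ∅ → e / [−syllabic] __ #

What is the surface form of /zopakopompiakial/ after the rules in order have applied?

zofaxofombiaxiale

Rule 1 (post-nasal voicing): /p/ is a voiceless stop immediately after the nasal /m/, so it voices to [b]. /zopakopompiakial/ → zopakopombiakial.
Rule 2 (intervocalic spirantization): /p/ is a stop between vowels /o/ and /a/, so it spirantizes to the fricative [f]. /k/ is a stop between vowels /a/ and /o/, so it spirantizes to the fricative [x]. /p/ is a stop between vowels /o/ and /o/, so it spirantizes to the fricative [f]. /k/ is a stop between vowels /a/ and /i/, so it spirantizes to the fricative [x]. /zopakopombiakial/ → zofaxofombiaxial.
Rule 3 (intervocalic voicing): no segment meets the environment; /zofaxofombiaxial/ is unchanged.
Rule 4 (final e-epenthesis): the form ends in the consonant /l/, so [e] is inserted word-finally. /zofaxofombiaxial/ → zofaxofombiaxiale.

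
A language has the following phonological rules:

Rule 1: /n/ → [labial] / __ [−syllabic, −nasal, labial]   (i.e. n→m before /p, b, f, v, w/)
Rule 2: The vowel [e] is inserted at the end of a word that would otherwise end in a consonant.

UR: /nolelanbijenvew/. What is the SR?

nolelambijemvewe

Rule 1 (nasal place assimilation): /n/ precedes the labial consonant /b/, so it assimilates in place to [m]. /n/ precedes the labial consonant /v/, so it assimilates in place to [m]. /nolelanbijenvew/ → nolelambijemvew.
Rule 2 (final e-epenthesis): the form ends in the consonant /w/, so [e] is inserted word-finally. /nolelambijemvew/ → nolelambijemvewe.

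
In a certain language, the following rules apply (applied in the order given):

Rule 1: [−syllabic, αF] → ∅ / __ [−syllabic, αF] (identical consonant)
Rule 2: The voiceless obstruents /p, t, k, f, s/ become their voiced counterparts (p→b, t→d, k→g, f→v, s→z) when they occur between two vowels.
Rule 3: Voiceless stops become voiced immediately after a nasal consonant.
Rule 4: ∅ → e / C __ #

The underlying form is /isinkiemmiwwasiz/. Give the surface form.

izingiemiwazize

Rule 1 (degemination): /mm/ is a geminate; the first /m/ deletes. /ww/ is a geminate; the first /w/ deletes. /isinkiemmiwwasiz/ → isinkiemiwasiz.
Rule 2 (intervocalic voicing): /s/ is a voiceless obstruent between vowels /i/ and /i/, so it voices to [z]. /s/ is a voiceless obstruent between vowels /a/ and /i/, so it voices to [z]. /isinkiemiwasiz/ → izinkiemiwaziz.
Rule 3 (post-nasal voicing): /k/ is a voiceless stop immediately after the nasal /n/, so it voices to [g]. /izinkiemiwaziz/ → izingiemiwaziz.
Rule 4 (final e-epenthesis): the form ends in the consonant /z/, so [e] is inserted word-finally. /izingiemiwaziz/ → izingiemiwazize.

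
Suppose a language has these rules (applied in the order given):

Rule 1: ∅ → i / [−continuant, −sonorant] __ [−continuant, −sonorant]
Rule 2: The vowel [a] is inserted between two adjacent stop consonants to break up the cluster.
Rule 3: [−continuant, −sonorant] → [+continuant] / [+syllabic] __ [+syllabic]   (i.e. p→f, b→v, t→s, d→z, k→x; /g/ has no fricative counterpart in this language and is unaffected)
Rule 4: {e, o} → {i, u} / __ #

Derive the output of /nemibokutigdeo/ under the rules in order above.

Rule 1 (stop-cluster i-epenthesis): /g/ and /d/ form a stop–stop cluster, so [i] is inserted between them. /nemibokutigdeo/ → nemibokutigideo.
Rule 2 (stop-cluster a-epenthesis): no segment meets the environment; /nemibokutigideo/ is unchanged.
Rule 3 (intervocalic spirantization): /b/ is a stop between vowels /i/ and /o/, so it spirantizes to the fricative [v]. /k/ is a stop between vowels /o/ and /u/, so it spirantizes to the fricative [x]. /t/ is a stop between vowels /u/ and /i/, so it spirantizes to the fricative [s]. /d/ is a stop between vowels /i/ and /e/, so it spirantizes to the fricative [z]. /nemibokutigideo/ → nemivoxusigizeo.
Rule 4 (final vowel raising): /o/ is a mid vowel in word-final position, so it raises to [u]. /nemivoxusigizeo/ → nemivoxusigizeu.

nemivoxusigizeu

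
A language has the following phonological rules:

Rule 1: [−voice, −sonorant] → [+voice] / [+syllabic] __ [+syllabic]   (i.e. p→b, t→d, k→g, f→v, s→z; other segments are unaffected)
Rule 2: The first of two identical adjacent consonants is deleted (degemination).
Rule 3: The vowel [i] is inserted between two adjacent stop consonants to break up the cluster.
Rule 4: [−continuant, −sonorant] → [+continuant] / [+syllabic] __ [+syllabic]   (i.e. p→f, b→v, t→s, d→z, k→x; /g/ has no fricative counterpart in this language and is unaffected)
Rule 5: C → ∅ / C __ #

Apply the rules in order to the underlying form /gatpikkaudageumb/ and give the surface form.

Rule 1 (intervocalic voicing): no segment meets the environment; /gatpikkaudageumb/ is unchanged.
Rule 2 (degemination): /kk/ is a geminate; the first /k/ deletes. /gatpikkaudageumb/ → gatpikaudageumb.
Rule 3 (stop-cluster i-epenthesis): /t/ and /p/ form a stop–stop cluster, so [i] is inserted between them. /gatpikaudageumb/ → gatipikaudageumb.
Rule 4 (intervocalic spirantization): /t/ is a stop between vowels /a/ and /i/, so it spirantizes to the fricative [s]. /p/ is a stop between vowels /i/ and /i/, so it spirantizes to the fricative [f]. /k/ is a stop between vowels /i/ and /a/, so it spirantizes to the fricative [x]. /d/ is a stop between vowels /u/ and /a/, so it spirantizes to the fricative [z]. /gatipikaudageumb/ → gasifixauzageumb.
Rule 5 (final cluster simplification): /b/ is the second consonant of a word-final cluster /mb/, so it deletes. /gasifixauzageumb/ → gasifixauzageum.

gasifixauzageum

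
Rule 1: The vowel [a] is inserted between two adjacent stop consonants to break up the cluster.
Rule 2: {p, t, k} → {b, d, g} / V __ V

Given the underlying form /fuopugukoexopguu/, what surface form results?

Rule 1 (stop-cluster a-epenthesis): /p/ and /g/ form a stop–stop cluster, so [a] is inserted between them. /fuopugukoexopguu/ → fuopugukoexopaguu.
Rule 2 (intervocalic voicing): /p/ is a voiceless stop between vowels /o/ and /u/, so it voices to [b]. /k/ is a voiceless stop between vowels /u/ and /o/, so it voices to [g]. /p/ is a voiceless stop between vowels /o/ and /a/, so it voices to [b]. /fuopugukoexopaguu/ → fuobugugoexobaguu.

fuobugugoexobaguu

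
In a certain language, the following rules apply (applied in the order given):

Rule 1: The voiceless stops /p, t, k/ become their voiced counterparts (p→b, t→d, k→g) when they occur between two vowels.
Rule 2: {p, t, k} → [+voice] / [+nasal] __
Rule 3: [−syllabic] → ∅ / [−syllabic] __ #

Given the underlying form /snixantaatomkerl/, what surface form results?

Rule 1 (intervocalic voicing): /t/ is a voiceless stop between vowels /a/ and /o/, so it voices to [d]. /snixantaatomkerl/ → snixantaadomkerl.
Rule 2 (post-nasal voicing): /t/ is a voiceless stop immediately after the nasal /n/, so it voices to [d]. /k/ is a voiceless stop immediately after the nasal /m/, so it voices to [g]. /snixantaadomkerl/ → snixandaadomgerl.
Rule 3 (final cluster simplification): /l/ is the second consonant of a word-final cluster /rl/, so it deletes. /snixandaadomgerl/ → snixandaadomger.

snixandaadomger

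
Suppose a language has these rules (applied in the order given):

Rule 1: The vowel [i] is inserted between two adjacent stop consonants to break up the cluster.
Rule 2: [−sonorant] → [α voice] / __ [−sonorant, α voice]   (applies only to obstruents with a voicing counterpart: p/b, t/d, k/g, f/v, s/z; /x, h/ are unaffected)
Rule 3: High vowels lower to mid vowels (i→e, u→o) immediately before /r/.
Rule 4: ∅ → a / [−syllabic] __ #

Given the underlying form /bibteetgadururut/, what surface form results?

bibiteetigadororuta

Rule 1 (stop-cluster i-epenthesis): /b/ and /t/ form a stop–stop cluster, so [i] is inserted between them. /t/ and /g/ form a stop–stop cluster, so [i] is inserted between them. /bibteetgadururut/ → bibiteetigadururut.
Rule 2 (regressive voicing assimilation): no segment meets the environment; /bibiteetigadururut/ is unchanged.
Rule 3 (pre-rhotic lowering): /u/ is a high vowel immediately before /r/, so it lowers to [o]. /u/ is a high vowel immediately before /r/, so it lowers to [o]. /bibiteetigadururut/ → bibiteetigadororut.
Rule 4 (final a-epenthesis): the form ends in the consonant /t/, so [a] is inserted word-finally. /bibiteetigadororut/ → bibiteetigadororuta.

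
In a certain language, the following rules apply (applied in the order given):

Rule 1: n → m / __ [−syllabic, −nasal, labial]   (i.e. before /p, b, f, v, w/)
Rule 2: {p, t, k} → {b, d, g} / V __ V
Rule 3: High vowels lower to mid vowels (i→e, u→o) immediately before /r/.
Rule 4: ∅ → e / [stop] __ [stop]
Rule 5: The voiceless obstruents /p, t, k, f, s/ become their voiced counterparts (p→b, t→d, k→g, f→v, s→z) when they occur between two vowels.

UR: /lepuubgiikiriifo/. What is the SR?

lebuubegiigeriivo

Rule 1 (nasal place assimilation): no segment meets the environment; /lepuubgiikiriifo/ is unchanged.
Rule 2 (intervocalic voicing): /p/ is a voiceless stop between vowels /e/ and /u/, so it voices to [b]. /k/ is a voiceless stop between vowels /i/ and /i/, so it voices to [g]. /lepuubgiikiriifo/ → lebuubgiigiriifo.
Rule 3 (pre-rhotic lowering): /i/ is a high vowel immediately before /r/, so it lowers to [e]. /lebuubgiigiriifo/ → lebuubgiigeriifo.
Rule 4 (stop-cluster e-epenthesis): /b/ and /g/ form a stop–stop cluster, so [e] is inserted between them. /lebuubgiigeriifo/ → lebuubegiigeriifo.
Rule 5 (intervocalic voicing): /f/ is a voiceless obstruent between vowels /i/ and /o/, so it voices to [v]. /lebuubegiigeriifo/ → lebuubegiigeriivo.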